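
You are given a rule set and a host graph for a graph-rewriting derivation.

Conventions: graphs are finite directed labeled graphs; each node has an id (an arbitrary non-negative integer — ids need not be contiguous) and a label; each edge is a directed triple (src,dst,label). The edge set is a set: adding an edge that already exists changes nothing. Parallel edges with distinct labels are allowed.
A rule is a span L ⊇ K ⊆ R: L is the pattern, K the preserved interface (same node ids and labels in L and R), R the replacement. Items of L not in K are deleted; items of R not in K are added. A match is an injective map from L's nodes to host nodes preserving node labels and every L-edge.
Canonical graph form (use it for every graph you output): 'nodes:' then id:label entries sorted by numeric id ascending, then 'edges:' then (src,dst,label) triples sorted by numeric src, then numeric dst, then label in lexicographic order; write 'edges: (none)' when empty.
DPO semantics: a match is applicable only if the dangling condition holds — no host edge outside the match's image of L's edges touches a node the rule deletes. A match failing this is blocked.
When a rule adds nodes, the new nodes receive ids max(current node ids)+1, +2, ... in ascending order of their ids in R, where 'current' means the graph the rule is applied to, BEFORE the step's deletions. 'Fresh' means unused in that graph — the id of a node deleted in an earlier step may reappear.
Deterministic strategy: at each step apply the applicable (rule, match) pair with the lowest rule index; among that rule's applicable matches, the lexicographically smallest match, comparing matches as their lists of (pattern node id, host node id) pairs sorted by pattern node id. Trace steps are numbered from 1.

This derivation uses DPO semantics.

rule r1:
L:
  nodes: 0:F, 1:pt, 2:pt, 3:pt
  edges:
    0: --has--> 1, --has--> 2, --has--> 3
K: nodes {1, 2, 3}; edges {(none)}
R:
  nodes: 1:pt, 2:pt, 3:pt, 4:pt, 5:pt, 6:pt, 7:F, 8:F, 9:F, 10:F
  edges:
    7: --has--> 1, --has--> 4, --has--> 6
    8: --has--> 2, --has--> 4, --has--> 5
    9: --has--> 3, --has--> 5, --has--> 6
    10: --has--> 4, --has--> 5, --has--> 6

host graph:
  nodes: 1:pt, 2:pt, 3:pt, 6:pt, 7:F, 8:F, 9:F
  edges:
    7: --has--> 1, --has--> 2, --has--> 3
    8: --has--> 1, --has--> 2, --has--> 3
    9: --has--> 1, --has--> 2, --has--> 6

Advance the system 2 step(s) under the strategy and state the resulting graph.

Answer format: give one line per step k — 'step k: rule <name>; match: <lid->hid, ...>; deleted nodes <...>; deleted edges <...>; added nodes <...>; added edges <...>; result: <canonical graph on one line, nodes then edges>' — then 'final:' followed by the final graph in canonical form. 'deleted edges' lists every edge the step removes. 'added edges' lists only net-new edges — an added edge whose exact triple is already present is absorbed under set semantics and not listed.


step 1: rule r1; match: 0->7, 1->1, 2->2, 3->3; deleted nodes 7; deleted edges (7,1,has); (7,2,has); (7,3,has); added nodes 10, 11, 12, 13, 14, 15, 16; added edges (13,1,has); (13,10,has); (13,12,has); (14,2,has); (14,10,has); (14,11,has); (15,3,has); (15,11,has); (15,12,has); (16,10,has); (16,11,has); (16,12,has); result: nodes: 1:pt, 2:pt, 3:pt, 6:pt, 8:F, 9:F, 10:pt, 11:pt, 12:pt, 13:F, 14:F, 15:F, 16:F edges: (8,1,has); (8,2,has); (8,3,has); (9,1,has); (9,2,has); (9,6,has); (13,1,has); (13,10,has); (13,12,has); (14,2,has); (14,10,has); (14,11,has); (15,3,has); (15,11,has); (15,12,has); (16,10,has); (16,11,has); (16,12,has)
step 2: rule r1; match: 0->8, 1->1, 2->2, 3->3; deleted nodes 8; deleted edges (8,1,has); (8,2,has); (8,3,has); added nodes 17, 18, 19, 20, 21, 22, 23; added edges (20,1,has); (20,17,has); (20,19,has); (21,2,has); (21,17,has); (21,18,has); (22,3,has); (22,18,has); (22,19,has); (23,17,has); (23,18,has); (23,19,has); result: nodes: 1:pt, 2:pt, 3:pt, 6:pt, 9:F, 10:pt, 11:pt, 12:pt, 13:F, 14:F, 15:F, 16:F, 17:pt, 18:pt, 19:pt, 20:F, 21:F, 22:F, 23:F edges: (9,1,has); (9,2,has); (9,6,has); (13,1,has); (13,10,has); (13,12,has); (14,2,has); (14,10,has); (14,11,has); (15,3,has); (15,11,has); (15,12,has); (16,10,has); (16,11,has); (16,12,has); (20,1,has); (20,17,has); (20,19,has); (21,2,has); (21,17,has); (21,18,has); (22,3,has); (22,18,has); (22,19,has); (23,17,has); (23,18,has); (23,19,has)
final:
nodes: 1:pt, 2:pt, 3:pt, 6:pt, 9:F, 10:pt, 11:pt, 12:pt, 13:F, 14:F, 15:F, 16:F, 17:pt, 18:pt, 19:pt, 20:F, 21:F, 22:F, 23:F
edges: (9,1,has); (9,2,has); (9,6,has); (13,1,has); (13,10,has); (13,12,has); (14,2,has); (14,10,has); (14,11,has); (15,3,has); (15,11,has); (15,12,has); (16,10,has); (16,11,has); (16,12,has); (20,1,has); (20,17,has); (20,19,has); (21,2,has); (21,17,has); (21,18,has); (22,3,has); (22,18,has); (22,19,has); (23,17,has); (23,18,has); (23,19,has)


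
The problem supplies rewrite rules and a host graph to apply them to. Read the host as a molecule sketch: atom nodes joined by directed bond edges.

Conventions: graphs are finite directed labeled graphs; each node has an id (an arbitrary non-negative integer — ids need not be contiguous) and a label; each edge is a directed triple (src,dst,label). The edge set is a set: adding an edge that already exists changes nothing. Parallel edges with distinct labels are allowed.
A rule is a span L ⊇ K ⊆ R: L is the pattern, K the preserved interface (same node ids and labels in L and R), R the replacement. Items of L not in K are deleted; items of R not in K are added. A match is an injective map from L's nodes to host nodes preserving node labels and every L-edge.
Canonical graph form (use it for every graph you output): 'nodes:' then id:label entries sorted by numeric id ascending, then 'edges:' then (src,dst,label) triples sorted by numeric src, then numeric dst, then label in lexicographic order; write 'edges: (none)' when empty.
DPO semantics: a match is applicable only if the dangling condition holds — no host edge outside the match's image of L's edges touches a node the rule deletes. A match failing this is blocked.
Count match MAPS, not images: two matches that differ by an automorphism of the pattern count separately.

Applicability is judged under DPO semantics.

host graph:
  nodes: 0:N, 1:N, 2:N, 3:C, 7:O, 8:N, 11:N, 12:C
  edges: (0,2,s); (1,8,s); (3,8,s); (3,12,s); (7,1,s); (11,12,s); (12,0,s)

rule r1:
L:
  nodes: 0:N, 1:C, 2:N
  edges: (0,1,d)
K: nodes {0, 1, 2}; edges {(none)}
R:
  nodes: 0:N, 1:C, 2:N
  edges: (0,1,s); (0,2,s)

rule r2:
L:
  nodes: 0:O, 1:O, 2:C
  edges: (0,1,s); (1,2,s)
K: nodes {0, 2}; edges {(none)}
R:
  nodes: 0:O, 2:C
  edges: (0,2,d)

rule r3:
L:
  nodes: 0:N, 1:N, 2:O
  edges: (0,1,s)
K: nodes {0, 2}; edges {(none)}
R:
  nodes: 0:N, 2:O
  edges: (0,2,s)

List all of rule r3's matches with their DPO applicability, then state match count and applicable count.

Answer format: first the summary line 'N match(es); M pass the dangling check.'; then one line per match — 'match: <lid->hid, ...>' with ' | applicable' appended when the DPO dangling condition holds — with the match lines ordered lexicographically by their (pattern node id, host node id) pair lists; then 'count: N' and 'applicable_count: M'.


2 match(es); 1 pass the dangling check.
match: 0->0, 1->2, 2->7 | applicable
match: 0->1, 1->8, 2->7
count: 2
applicable_count: 1


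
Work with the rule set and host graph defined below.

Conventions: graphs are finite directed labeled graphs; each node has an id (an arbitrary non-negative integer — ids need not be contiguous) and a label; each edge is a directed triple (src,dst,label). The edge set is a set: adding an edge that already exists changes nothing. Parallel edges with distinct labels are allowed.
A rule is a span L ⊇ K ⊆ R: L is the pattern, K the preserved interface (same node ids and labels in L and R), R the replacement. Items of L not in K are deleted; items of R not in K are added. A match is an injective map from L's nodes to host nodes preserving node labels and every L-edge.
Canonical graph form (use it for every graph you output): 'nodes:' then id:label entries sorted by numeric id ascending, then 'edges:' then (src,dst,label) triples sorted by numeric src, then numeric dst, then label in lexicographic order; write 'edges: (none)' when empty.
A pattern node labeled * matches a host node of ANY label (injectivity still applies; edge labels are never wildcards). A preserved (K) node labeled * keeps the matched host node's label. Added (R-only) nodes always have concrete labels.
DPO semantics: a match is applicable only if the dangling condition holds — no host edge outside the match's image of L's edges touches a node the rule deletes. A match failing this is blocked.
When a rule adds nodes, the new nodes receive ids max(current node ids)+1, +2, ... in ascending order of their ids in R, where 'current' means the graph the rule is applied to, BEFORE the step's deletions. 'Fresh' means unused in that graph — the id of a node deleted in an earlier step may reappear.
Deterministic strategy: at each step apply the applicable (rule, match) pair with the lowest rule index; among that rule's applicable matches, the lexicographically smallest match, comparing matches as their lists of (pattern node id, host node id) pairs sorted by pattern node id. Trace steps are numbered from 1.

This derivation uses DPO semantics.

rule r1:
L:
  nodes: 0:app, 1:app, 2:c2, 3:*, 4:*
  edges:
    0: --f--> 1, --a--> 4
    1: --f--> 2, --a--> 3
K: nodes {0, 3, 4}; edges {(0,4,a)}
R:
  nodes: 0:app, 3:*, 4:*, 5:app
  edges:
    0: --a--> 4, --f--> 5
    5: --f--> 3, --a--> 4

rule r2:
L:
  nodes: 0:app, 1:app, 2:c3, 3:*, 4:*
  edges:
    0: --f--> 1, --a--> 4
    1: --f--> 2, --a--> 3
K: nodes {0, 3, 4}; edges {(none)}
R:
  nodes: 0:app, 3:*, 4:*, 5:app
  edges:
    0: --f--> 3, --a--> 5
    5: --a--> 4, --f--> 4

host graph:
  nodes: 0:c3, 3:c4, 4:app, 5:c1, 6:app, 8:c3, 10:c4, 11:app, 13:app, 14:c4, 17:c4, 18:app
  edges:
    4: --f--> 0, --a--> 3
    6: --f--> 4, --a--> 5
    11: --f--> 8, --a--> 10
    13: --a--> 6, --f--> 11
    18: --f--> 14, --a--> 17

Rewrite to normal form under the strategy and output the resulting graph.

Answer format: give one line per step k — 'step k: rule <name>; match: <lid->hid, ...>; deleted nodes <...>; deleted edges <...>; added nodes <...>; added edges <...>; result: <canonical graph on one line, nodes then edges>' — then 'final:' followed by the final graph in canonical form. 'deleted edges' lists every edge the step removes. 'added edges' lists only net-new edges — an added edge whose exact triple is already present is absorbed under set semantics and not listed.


step 1: rule r2; match: 0->6, 1->4, 2->0, 3->3, 4->5; deleted nodes 0, 4; deleted edges (4,0,f); (4,3,a); (6,4,f); (6,5,a); added nodes 19; added edges (6,3,f); (6,19,a); (19,5,a); (19,5,f); result: nodes: 3:c4, 5:c1, 6:app, 8:c3, 10:c4, 11:app, 13:app, 14:c4, 17:c4, 18:app, 19:app edges: (6,3,f); (6,19,a); (11,8,f); (11,10,a); (13,6,a); (13,11,f); (18,14,f); (18,17,a); (19,5,a); (19,5,f)
step 2: rule r2; match: 0->13, 1->11, 2->8, 3->10, 4->6; deleted nodes 8, 11; deleted edges (11,8,f); (11,10,a); (13,6,a); (13,11,f); added nodes 20; added edges (13,10,f); (13,20,a); (20,6,a); (20,6,f); result: nodes: 3:c4, 5:c1, 6:app, 10:c4, 13:app, 14:c4, 17:c4, 18:app, 19:app, 20:app edges: (6,3,f); (6,19,a); (13,10,f); (13,20,a); (18,14,f); (18,17,a); (19,5,a); (19,5,f); (20,6,a); (20,6,f)
final:
nodes: 3:c4, 5:c1, 6:app, 10:c4, 13:app, 14:c4, 17:c4, 18:app, 19:app, 20:app
edges: (6,3,f); (6,19,a); (13,10,f); (13,20,a); (18,14,f); (18,17,a); (19,5,a); (19,5,f); (20,6,a); (20,6,f)


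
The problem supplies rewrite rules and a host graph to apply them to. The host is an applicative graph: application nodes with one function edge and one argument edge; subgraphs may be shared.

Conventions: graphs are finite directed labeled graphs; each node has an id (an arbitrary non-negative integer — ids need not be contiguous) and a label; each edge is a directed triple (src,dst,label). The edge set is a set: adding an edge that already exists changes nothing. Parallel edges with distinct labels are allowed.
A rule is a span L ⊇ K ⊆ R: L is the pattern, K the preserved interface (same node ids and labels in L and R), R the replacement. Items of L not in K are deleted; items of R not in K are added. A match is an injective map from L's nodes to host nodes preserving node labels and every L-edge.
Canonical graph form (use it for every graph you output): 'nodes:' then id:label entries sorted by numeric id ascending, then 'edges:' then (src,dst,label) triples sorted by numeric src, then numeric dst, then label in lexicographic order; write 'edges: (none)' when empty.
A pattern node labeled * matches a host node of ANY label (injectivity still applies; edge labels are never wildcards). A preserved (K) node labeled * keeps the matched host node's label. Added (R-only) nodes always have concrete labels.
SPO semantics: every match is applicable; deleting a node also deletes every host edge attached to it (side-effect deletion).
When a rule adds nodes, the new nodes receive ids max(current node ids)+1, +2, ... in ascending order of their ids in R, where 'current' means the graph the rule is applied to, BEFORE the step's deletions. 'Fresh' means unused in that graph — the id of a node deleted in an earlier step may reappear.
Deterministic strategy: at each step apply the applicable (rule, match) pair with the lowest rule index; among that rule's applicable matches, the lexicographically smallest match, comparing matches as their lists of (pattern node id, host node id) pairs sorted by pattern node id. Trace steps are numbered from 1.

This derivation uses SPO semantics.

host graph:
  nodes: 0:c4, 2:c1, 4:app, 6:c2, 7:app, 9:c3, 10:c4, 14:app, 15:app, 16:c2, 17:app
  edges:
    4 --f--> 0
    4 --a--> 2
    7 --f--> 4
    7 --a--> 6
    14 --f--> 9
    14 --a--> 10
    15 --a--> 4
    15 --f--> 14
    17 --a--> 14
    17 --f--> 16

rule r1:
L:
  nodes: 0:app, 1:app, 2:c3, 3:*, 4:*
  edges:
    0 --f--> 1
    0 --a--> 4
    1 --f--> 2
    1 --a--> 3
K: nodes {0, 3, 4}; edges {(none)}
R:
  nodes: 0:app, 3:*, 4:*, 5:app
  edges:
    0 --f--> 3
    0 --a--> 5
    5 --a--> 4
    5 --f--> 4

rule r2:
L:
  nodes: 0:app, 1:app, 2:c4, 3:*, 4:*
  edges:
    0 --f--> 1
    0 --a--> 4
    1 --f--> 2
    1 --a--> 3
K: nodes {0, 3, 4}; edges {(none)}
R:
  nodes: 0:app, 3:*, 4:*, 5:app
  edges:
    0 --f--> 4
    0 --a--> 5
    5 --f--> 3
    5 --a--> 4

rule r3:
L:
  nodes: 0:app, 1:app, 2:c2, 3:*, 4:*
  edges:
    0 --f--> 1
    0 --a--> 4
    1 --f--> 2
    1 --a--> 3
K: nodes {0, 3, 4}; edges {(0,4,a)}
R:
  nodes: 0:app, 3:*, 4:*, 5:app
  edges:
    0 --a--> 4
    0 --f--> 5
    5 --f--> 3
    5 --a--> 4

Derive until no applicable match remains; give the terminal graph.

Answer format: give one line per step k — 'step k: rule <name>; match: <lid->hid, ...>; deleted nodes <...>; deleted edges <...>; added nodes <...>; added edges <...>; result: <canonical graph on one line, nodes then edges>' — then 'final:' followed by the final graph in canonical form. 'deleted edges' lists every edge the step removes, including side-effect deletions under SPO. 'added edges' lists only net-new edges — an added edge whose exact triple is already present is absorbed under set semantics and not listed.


step 1: rule r1; match: 0->15, 1->14, 2->9, 3->10, 4->4; deleted nodes 9, 14; deleted edges (14,9,f); (14,10,a); (15,4,a); (15,14,f); (17,14,a); added nodes 18; added edges (15,10,f); (15,18,a); (18,4,a); (18,4,f); result: nodes: 0:c4, 2:c1, 4:app, 6:c2, 7:app, 10:c4, 15:app, 16:c2, 17:app, 18:app edges: (4,0,f); (4,2,a); (7,4,f); (7,6,a); (15,10,f); (15,18,a); (17,16,f); (18,4,a); (18,4,f)
step 2: rule r2; match: 0->7, 1->4, 2->0, 3->2, 4->6; deleted nodes 0, 4; deleted edges (4,0,f); (4,2,a); (7,4,f); (7,6,a); (18,4,a); (18,4,f); added nodes 19; added edges (7,6,f); (7,19,a); (19,2,f); (19,6,a); result: nodes: 2:c1, 6:c2, 7:app, 10:c4, 15:app, 16:c2, 17:app, 18:app, 19:app edges: (7,6,f); (7,19,a); (15,10,f); (15,18,a); (17,16,f); (19,2,f); (19,6,a)
final:
nodes: 2:c1, 6:c2, 7:app, 10:c4, 15:app, 16:c2, 17:app, 18:app, 19:app
edges: (7,6,f); (7,19,a); (15,10,f); (15,18,a); (17,16,f); (19,2,f); (19,6,a)


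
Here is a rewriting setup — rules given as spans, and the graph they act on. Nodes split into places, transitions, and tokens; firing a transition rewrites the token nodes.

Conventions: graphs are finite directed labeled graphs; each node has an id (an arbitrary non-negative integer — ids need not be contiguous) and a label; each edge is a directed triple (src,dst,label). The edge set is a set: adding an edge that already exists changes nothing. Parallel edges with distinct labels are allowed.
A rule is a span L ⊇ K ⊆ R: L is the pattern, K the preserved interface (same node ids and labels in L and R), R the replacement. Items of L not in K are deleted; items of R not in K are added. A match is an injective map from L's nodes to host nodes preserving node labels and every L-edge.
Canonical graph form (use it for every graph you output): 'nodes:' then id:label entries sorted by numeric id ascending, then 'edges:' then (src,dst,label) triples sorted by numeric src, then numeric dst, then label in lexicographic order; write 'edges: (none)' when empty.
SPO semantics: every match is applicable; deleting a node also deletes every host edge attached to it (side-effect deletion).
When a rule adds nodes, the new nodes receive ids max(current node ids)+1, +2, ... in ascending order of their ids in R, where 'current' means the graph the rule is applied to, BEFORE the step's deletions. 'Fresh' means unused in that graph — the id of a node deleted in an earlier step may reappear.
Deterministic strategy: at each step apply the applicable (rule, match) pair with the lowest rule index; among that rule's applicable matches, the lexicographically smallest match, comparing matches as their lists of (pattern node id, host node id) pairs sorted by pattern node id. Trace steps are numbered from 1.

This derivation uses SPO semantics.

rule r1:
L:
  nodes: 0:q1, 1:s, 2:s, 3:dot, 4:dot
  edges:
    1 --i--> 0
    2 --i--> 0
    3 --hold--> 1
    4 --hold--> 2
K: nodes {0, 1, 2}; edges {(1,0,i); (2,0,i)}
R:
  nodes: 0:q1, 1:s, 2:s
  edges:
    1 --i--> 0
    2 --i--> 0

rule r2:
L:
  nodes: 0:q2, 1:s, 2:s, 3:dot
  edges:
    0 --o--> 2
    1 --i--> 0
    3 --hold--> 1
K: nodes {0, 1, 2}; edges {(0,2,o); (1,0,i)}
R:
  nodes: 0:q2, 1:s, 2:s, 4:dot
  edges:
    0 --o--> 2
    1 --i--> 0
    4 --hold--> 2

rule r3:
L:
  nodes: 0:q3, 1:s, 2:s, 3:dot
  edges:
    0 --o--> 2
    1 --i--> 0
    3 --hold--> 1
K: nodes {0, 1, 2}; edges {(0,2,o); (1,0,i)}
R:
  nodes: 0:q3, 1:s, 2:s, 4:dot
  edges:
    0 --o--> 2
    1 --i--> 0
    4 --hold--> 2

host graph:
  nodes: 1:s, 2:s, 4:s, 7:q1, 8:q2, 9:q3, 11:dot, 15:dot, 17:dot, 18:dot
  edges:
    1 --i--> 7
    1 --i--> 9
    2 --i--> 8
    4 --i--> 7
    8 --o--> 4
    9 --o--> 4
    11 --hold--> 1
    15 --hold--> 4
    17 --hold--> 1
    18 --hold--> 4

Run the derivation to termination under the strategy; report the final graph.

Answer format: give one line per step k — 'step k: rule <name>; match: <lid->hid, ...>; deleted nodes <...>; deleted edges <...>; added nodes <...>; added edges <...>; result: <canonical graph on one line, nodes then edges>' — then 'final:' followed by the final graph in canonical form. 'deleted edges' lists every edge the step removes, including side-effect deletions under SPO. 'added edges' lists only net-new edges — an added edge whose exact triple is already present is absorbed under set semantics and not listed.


step 1: rule r1; match: 0->7, 1->1, 2->4, 3->11, 4->15; deleted nodes 11, 15; deleted edges (11,1,hold); (15,4,hold); added nodes (none); added edges (none); result: nodes: 1:s, 2:s, 4:s, 7:q1, 8:q2, 9:q3, 17:dot, 18:dot edges: (1,7,i); (1,9,i); (2,8,i); (4,7,i); (8,4,o); (9,4,o); (17,1,hold); (18,4,hold)
step 2: rule r1; match: 0->7, 1->1, 2->4, 3->17, 4->18; deleted nodes 17, 18; deleted edges (17,1,hold); (18,4,hold); added nodes (none); added edges (none); result: nodes: 1:s, 2:s, 4:s, 7:q1, 8:q2, 9:q3 edges: (1,7,i); (1,9,i); (2,8,i); (4,7,i); (8,4,o); (9,4,o)
final:
nodes: 1:s, 2:s, 4:s, 7:q1, 8:q2, 9:q3
edges: (1,7,i); (1,9,i); (2,8,i); (4,7,i); (8,4,o); (9,4,o)


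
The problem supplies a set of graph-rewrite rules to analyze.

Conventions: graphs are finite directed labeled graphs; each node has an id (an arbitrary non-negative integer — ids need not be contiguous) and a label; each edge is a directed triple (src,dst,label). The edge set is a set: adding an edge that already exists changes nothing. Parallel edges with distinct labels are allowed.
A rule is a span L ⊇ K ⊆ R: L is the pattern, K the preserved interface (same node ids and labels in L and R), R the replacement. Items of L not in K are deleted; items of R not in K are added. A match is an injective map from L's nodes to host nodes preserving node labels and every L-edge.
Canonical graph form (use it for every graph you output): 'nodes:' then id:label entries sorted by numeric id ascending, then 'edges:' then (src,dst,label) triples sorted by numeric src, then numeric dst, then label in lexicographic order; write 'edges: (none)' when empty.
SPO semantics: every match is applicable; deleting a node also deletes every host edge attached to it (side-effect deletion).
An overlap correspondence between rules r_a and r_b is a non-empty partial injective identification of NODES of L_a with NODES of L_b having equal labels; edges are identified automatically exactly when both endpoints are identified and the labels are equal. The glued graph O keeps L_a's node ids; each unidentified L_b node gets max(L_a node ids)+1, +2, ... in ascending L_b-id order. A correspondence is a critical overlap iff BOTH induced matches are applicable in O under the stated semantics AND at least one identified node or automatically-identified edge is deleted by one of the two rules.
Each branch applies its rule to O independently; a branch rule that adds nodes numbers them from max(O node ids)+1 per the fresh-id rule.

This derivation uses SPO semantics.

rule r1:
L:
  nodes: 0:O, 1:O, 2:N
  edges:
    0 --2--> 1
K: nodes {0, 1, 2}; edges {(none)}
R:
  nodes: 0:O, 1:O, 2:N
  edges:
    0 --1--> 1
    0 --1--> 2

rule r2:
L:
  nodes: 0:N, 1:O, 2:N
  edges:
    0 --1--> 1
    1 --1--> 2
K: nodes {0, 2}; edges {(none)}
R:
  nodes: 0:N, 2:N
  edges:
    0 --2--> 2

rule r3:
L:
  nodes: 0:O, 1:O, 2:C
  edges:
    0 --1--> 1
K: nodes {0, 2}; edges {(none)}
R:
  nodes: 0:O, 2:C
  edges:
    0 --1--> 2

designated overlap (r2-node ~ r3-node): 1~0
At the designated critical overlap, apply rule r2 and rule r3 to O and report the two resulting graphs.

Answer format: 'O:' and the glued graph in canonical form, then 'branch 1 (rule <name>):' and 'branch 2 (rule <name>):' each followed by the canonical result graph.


O:
nodes: 0:N, 1:O, 2:N, 3:O, 4:C
edges: (0,1,1); (1,2,1); (1,3,1)
branch 1 (rule r2):
nodes: 0:N, 2:N, 3:O, 4:C
edges: (0,2,2)
branch 2 (rule r3):
nodes: 0:N, 1:O, 2:N, 4:C
edges: (0,1,1); (1,2,1); (1,4,1)


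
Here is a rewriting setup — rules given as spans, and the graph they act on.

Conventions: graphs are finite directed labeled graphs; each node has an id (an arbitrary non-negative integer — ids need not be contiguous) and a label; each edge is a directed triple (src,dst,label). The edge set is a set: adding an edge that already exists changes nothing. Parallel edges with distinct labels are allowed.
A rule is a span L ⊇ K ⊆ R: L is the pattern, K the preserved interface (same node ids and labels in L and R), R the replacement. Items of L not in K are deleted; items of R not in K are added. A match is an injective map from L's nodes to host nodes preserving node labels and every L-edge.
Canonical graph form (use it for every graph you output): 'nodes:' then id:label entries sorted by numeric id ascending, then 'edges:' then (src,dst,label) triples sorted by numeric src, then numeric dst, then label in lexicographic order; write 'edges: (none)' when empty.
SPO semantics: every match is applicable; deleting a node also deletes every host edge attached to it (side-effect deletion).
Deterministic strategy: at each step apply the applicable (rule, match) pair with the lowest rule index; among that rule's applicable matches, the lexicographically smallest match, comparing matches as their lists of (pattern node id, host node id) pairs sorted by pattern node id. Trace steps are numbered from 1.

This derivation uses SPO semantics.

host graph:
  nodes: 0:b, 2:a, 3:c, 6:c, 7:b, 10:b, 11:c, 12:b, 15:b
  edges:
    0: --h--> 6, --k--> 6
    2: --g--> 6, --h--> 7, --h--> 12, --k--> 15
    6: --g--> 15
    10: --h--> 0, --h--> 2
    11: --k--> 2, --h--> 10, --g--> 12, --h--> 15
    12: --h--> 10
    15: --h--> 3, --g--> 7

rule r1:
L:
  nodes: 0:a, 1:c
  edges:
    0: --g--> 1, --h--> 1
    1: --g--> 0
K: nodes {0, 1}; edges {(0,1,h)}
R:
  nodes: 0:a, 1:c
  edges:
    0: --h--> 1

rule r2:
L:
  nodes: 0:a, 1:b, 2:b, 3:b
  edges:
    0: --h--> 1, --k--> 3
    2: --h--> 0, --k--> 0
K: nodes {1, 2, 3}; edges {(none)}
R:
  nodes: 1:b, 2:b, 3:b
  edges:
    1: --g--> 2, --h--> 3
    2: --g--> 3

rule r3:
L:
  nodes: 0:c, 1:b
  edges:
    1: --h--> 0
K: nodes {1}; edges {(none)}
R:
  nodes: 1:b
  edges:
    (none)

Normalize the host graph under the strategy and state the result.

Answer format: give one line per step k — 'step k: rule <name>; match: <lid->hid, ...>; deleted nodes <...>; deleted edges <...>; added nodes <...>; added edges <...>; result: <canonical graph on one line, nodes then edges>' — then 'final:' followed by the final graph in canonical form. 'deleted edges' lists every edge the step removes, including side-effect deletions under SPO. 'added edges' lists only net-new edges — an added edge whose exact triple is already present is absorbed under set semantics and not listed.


step 1: rule r3; match: 0->3, 1->15; deleted nodes 3; deleted edges (15,3,h); added nodes (none); added edges (none); result: nodes: 0:b, 2:a, 6:c, 7:b, 10:b, 11:c, 12:b, 15:b edges: (0,6,h); (0,6,k); (2,6,g); (2,7,h); (2,12,h); (2,15,k); (6,15,g); (10,0,h); (10,2,h); (11,2,k); (11,10,h); (11,12,g); (11,15,h); (12,10,h); (15,7,g)
step 2: rule r3; match: 0->6, 1->0; deleted nodes 6; deleted edges (0,6,h); (0,6,k); (2,6,g); (6,15,g); added nodes (none); added edges (none); result: nodes: 0:b, 2:a, 7:b, 10:b, 11:c, 12:b, 15:b edges: (2,7,h); (2,12,h); (2,15,k); (10,0,h); (10,2,h); (11,2,k); (11,10,h); (11,12,g); (11,15,h); (12,10,h); (15,7,g)
final:
nodes: 0:b, 2:a, 7:b, 10:b, 11:c, 12:b, 15:b
edges: (2,7,h); (2,12,h); (2,15,k); (10,0,h); (10,2,h); (11,2,k); (11,10,h); (11,12,g); (11,15,h); (12,10,h); (15,7,g)


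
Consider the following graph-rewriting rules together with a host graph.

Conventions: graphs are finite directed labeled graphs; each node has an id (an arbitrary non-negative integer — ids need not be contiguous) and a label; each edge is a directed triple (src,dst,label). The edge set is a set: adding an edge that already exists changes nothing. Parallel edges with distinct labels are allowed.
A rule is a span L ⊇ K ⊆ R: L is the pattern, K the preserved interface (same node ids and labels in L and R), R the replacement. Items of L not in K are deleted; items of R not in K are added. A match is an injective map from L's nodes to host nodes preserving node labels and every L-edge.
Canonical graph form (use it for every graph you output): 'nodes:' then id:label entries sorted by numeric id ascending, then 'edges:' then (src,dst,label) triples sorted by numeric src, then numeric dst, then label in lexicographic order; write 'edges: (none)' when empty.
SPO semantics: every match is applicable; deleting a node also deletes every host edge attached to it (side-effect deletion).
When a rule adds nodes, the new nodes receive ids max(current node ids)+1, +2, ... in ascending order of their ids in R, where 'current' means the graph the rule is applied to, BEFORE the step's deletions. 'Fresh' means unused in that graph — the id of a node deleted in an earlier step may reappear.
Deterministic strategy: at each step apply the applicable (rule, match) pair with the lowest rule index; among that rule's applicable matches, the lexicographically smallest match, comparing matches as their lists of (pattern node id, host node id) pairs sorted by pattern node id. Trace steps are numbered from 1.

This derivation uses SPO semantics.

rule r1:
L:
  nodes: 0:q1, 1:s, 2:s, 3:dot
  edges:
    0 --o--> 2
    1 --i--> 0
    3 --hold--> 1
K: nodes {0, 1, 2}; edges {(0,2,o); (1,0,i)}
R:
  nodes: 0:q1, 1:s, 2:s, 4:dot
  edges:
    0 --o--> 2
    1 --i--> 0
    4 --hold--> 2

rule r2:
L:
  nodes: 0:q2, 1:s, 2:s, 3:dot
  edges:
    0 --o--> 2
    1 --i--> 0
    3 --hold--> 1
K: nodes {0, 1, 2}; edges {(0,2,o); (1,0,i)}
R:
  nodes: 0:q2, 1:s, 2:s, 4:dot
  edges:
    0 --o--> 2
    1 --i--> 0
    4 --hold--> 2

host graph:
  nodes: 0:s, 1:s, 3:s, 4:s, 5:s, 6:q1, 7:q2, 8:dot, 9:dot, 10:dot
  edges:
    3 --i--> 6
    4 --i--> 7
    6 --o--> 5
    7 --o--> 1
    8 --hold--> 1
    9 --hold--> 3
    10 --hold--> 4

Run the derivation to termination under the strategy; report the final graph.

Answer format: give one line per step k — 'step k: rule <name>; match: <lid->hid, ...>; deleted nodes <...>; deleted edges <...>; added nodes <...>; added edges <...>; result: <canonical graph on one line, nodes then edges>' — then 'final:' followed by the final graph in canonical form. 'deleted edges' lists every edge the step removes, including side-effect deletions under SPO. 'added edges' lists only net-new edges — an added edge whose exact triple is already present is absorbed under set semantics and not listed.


step 1: rule r1; match: 0->6, 1->3, 2->5, 3->9; deleted nodes 9; deleted edges (9,3,hold); added nodes 11; added edges (11,5,hold); result: nodes: 0:s, 1:s, 3:s, 4:s, 5:s, 6:q1, 7:q2, 8:dot, 10:dot, 11:dot edges: (3,6,i); (4,7,i); (6,5,o); (7,1,o); (8,1,hold); (10,4,hold); (11,5,hold)
step 2: rule r2; match: 0->7, 1->4, 2->1, 3->10; deleted nodes 10; deleted edges (10,4,hold); added nodes 12; added edges (12,1,hold); result: nodes: 0:s, 1:s, 3:s, 4:s, 5:s, 6:q1, 7:q2, 8:dot, 11:dot, 12:dot edges: (3,6,i); (4,7,i); (6,5,o); (7,1,o); (8,1,hold); (11,5,hold); (12,1,hold)
final:
nodes: 0:s, 1:s, 3:s, 4:s, 5:s, 6:q1, 7:q2, 8:dot, 11:dot, 12:dot
edges: (3,6,i); (4,7,i); (6,5,o); (7,1,o); (8,1,hold); (11,5,hold); (12,1,hold)


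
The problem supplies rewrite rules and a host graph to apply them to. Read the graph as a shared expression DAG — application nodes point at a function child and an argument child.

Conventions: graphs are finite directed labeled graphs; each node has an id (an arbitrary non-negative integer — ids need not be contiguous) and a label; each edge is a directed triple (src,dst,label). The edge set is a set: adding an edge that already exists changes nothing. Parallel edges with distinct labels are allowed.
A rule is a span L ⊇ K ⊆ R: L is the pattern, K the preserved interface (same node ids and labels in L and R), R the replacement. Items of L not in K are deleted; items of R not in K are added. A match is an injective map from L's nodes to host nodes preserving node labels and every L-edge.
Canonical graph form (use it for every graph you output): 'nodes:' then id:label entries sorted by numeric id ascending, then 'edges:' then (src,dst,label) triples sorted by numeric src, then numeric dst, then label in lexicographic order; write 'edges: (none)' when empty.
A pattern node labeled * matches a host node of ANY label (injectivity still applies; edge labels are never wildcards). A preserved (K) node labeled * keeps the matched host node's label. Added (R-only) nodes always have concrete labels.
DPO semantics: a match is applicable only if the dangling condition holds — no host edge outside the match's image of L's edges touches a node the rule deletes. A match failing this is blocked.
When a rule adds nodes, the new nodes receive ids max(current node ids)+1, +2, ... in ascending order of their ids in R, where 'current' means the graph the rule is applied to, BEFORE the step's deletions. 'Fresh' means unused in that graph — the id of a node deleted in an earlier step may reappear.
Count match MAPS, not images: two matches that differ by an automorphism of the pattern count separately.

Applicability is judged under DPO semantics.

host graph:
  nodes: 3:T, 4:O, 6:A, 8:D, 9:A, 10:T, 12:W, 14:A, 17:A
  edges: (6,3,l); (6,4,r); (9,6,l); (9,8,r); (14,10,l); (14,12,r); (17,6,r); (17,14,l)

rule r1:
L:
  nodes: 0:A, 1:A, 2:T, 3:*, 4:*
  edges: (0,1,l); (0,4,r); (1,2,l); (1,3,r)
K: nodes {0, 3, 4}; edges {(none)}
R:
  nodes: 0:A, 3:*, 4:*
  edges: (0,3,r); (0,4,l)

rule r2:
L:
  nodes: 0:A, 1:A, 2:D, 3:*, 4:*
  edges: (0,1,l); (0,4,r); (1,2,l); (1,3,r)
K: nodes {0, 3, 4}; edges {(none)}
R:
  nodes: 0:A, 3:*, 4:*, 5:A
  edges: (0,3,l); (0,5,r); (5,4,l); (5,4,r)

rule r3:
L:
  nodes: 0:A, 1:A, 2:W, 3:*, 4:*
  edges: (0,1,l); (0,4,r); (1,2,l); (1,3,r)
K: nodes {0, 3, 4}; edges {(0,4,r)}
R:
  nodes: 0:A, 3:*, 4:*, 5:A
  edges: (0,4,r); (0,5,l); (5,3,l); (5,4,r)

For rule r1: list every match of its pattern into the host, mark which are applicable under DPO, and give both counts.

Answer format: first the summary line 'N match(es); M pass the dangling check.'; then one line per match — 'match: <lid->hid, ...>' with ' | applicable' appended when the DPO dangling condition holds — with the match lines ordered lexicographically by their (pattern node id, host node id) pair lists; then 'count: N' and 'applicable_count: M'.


2 match(es); 1 pass the dangling check.
match: 0->9, 1->6, 2->3, 3->4, 4->8
match: 0->17, 1->14, 2->10, 3->12, 4->6 | applicable
count: 2
applicable_count: 1


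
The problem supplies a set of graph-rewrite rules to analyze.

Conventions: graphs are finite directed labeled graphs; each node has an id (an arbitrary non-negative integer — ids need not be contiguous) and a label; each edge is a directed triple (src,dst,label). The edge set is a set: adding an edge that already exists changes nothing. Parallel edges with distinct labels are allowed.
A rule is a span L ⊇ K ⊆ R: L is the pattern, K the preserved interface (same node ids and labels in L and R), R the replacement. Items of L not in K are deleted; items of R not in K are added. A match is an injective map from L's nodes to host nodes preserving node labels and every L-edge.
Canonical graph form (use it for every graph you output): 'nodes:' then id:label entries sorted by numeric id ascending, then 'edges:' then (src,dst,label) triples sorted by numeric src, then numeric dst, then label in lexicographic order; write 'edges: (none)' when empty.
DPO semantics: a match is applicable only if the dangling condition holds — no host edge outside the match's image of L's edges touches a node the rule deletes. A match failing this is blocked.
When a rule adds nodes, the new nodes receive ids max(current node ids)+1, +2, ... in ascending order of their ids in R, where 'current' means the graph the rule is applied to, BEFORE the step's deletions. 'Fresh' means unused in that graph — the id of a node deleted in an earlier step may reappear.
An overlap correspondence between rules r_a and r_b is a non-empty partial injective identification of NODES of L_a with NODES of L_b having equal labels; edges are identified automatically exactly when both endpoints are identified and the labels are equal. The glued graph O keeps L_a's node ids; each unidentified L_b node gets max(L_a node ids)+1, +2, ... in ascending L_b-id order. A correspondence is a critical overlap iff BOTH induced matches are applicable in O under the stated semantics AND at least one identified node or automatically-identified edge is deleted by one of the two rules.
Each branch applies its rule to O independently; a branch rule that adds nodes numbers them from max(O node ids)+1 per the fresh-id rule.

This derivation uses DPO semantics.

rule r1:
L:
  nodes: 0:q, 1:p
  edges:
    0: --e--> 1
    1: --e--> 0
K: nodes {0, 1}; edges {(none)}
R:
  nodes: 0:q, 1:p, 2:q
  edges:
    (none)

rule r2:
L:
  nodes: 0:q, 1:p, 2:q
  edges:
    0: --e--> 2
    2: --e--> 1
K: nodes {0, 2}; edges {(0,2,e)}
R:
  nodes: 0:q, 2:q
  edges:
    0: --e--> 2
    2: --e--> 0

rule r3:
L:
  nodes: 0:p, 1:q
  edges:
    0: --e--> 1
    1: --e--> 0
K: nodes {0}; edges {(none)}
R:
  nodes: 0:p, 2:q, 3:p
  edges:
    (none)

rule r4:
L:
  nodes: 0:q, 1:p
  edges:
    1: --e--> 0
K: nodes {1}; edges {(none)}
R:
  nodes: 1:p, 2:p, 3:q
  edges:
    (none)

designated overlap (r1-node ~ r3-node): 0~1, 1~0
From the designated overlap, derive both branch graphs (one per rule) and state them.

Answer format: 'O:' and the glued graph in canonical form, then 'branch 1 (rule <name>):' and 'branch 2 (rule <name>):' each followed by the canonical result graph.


O:
nodes: 0:q, 1:p
edges: (0,1,e); (1,0,e)
branch 1 (rule r1):
nodes: 0:q, 1:p, 2:q
edges: (none)
branch 2 (rule r3):
nodes: 1:p, 2:q, 3:p
edges: (none)


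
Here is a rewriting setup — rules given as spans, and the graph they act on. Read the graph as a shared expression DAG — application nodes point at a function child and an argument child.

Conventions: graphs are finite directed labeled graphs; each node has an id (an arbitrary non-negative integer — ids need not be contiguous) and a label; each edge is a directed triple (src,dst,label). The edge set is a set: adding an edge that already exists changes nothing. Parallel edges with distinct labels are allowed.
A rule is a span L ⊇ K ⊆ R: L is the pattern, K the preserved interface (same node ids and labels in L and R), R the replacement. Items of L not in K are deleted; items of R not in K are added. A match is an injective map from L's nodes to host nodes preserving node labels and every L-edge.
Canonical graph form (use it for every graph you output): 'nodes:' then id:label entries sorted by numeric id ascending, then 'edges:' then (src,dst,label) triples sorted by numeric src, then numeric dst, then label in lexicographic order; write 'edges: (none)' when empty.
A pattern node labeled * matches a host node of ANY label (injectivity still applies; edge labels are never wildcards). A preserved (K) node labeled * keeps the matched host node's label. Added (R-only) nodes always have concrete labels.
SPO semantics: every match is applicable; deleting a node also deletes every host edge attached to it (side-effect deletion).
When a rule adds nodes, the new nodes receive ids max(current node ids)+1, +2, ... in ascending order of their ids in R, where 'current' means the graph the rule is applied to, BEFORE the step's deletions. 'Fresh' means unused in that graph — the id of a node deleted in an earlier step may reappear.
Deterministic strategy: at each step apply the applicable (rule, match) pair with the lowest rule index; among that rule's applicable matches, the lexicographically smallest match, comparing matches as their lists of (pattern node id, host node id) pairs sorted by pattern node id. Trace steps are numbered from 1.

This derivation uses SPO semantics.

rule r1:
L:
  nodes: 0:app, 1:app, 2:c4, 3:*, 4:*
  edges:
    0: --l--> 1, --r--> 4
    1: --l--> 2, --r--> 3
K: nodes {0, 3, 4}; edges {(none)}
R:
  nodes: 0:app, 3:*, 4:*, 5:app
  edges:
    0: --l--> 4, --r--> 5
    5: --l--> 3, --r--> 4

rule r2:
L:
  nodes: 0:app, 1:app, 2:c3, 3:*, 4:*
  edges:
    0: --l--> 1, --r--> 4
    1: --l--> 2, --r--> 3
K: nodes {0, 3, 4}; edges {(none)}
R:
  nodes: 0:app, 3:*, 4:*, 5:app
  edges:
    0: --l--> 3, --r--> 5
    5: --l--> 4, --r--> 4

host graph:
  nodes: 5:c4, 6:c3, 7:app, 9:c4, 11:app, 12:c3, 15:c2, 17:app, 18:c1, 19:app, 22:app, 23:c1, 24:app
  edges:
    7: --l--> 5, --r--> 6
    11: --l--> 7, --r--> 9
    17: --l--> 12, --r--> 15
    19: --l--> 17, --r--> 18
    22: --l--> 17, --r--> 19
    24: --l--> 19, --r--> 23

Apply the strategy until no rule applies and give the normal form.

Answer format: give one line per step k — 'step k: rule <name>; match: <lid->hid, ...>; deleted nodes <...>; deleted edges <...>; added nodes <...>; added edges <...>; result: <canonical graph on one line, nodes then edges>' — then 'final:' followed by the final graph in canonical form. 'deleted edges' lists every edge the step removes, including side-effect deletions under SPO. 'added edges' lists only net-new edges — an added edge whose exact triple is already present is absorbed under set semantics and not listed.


step 1: rule r1; match: 0->11, 1->7, 2->5, 3->6, 4->9; deleted nodes 5, 7; deleted edges (7,5,l); (7,6,r); (11,7,l); (11,9,r); added nodes 25; added edges (11,9,l); (11,25,r); (25,6,l); (25,9,r); result: nodes: 6:c3, 9:c4, 11:app, 12:c3, 15:c2, 17:app, 18:c1, 19:app, 22:app, 23:c1, 24:app, 25:app edges: (11,9,l); (11,25,r); (17,12,l); (17,15,r); (19,17,l); (19,18,r); (22,17,l); (22,19,r); (24,19,l); (24,23,r); (25,6,l); (25,9,r)
step 2: rule r2; match: 0->19, 1->17, 2->12, 3->15, 4->18; deleted nodes 12, 17; deleted edges (17,12,l); (17,15,r); (19,17,l); (19,18,r); (22,17,l); added nodes 26; added edges (19,15,l); (19,26,r); (26,18,l); (26,18,r); result: nodes: 6:c3, 9:c4, 11:app, 15:c2, 18:c1, 19:app, 22:app, 23:c1, 24:app, 25:app, 26:app edges: (11,9,l); (11,25,r); (19,15,l); (19,26,r); (22,19,r); (24,19,l); (24,23,r); (25,6,l); (25,9,r); (26,18,l); (26,18,r)
final:
nodes: 6:c3, 9:c4, 11:app, 15:c2, 18:c1, 19:app, 22:app, 23:c1, 24:app, 25:app, 26:app
edges: (11,9,l); (11,25,r); (19,15,l); (19,26,r); (22,19,r); (24,19,l); (24,23,r); (25,6,l); (25,9,r); (26,18,l); (26,18,r)
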